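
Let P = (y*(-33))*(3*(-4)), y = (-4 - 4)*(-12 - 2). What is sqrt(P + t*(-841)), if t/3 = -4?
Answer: 2*sqrt(13611) ≈ 233.33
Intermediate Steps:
t = -12 (t = 3*(-4) = -12)
y = 112 (y = -8*(-14) = 112)
P = 44352 (P = (112*(-33))*(3*(-4)) = -3696*(-12) = 44352)
sqrt(P + t*(-841)) = sqrt(44352 - 12*(-841)) = sqrt(44352 + 10092) = sqrt(54444) = 2*sqrt(13611)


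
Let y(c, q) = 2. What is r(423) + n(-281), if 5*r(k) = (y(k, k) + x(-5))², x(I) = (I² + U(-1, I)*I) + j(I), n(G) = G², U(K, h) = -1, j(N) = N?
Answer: 395534/5 ≈ 79107.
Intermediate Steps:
x(I) = I² (x(I) = (I² - I) + I = I²)
r(k) = 729/5 (r(k) = (2 + (-5)²)²/5 = (2 + 25)²/5 = (⅕)*27² = (⅕)*729 = 729/5)
r(423) + n(-281) = 729/5 + (-281)² = 729/5 + 78961 = 395534/5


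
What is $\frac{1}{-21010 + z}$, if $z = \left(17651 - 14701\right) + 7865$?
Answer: $- \frac{1}{10195} \approx -9.8087 \cdot 10^{-5}$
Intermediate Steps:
$z = 10815$ ($z = 2950 + 7865 = 10815$)
$\frac{1}{-21010 + z} = \frac{1}{-21010 + 10815} = \frac{1}{-10195} = - \frac{1}{10195}$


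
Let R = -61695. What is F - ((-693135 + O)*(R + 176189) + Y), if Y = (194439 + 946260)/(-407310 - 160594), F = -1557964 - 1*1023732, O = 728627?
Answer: -2309212801987877/567904 ≈ -4.0662e+9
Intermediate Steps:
F = -2581696 (F = -1557964 - 1023732 = -2581696)
Y = -1140699/567904 (Y = 1140699/(-567904) = 1140699*(-1/567904) = -1140699/567904 ≈ -2.0086)
F - ((-693135 + O)*(R + 176189) + Y) = -2581696 - ((-693135 + 728627)*(-61695 + 176189) - 1140699/567904) = -2581696 - (35492*114494 - 1140699/567904) = -2581696 - (4063621048 - 1140699/567904) = -2581696 - 1*2307746646502693/567904 = -2581696 - 2307746646502693/567904 = -2309212801987877/567904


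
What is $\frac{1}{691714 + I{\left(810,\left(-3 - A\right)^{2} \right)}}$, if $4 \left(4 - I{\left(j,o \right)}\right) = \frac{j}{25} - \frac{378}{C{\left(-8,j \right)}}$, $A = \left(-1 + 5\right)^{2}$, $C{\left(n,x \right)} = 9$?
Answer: $\frac{5}{3458602} \approx 1.4457 \cdot 10^{-6}$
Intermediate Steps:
$A = 16$ ($A = 4^{2} = 16$)
$I{\left(j,o \right)} = \frac{29}{2} - \frac{j}{100}$ ($I{\left(j,o \right)} = 4 - \frac{\frac{j}{25} - \frac{378}{9}}{4} = 4 - \frac{j \frac{1}{25} - 42}{4} = 4 - \frac{\frac{j}{25} - 42}{4} = 4 - \frac{-42 + \frac{j}{25}}{4} = 4 - \left(- \frac{21}{2} + \frac{j}{100}\right) = \frac{29}{2} - \frac{j}{100}$)
$\frac{1}{691714 + I{\left(810,\left(-3 - A\right)^{2} \right)}} = \frac{1}{691714 + \left(\frac{29}{2} - \frac{81}{10}\right)} = \frac{1}{691714 + \frac{32}{5}} = \frac{1}{\frac{3458602}{5}} = \frac{5}{3458602}$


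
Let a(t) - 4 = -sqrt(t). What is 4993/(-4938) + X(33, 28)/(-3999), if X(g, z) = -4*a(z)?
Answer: -6629333/6582354 - 8*sqrt(7)/3999 ≈ -1.0124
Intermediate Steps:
a(t) = 4 - sqrt(t)
X(g, z) = -16 + 4*sqrt(z) (X(g, z) = -4*(4 - sqrt(z)) = -16 + 4*sqrt(z))
4993/(-4938) + X(33, 28)/(-3999) = 4993/(-4938) + (-16 + 4*sqrt(28))/(-3999) = 4993*(-1/4938) + (-16 + 4*(2*sqrt(7)))*(-1/3999) = -4993/4938 + (-16 + 8*sqrt(7))*(-1/3999) = -4993/4938 + (16/3999 - 8*sqrt(7)/3999) = -6629333/6582354 - 8*sqrt(7)/3999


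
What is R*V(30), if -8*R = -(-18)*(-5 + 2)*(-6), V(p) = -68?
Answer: 2754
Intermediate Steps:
R = -81/2 (R = -(-(-18)*(-5 + 2))*(-6)/8 = -(-(-18)*(-3))*(-6)/8 = -(-9*6)*(-6)/8 = -(-27)*(-6)/4 = -1/8*324 = -81/2 ≈ -40.500)
R*V(30) = -81/2*(-68) = 2754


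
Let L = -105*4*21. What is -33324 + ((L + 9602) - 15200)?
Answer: -47742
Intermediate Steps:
L = -8820 (L = -15*28*21 = -420*21 = -8820)
-33324 + ((L + 9602) - 15200) = -33324 + ((-8820 + 9602) - 15200) = -33324 + (782 - 15200) = -33324 - 14418 = -47742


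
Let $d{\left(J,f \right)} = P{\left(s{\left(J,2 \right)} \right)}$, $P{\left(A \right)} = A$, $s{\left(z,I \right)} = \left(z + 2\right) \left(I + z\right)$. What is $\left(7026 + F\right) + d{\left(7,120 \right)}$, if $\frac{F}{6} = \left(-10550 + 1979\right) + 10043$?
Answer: $15939$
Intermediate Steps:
$F = 8832$ ($F = 6 \left(\left(-10550 + 1979\right) + 10043\right) = 6 \left(-8571 + 10043\right) = 6 \cdot 1472 = 8832$)
$s{\left(z,I \right)} = \left(2 + z\right) \left(I + z\right)$
$d{\left(J,f \right)} = 4 + J^{2} + 4 J$ ($d{\left(J,f \right)} = J^{2} + 2 \cdot 2 + 2 J + 2 J = J^{2} + 4 + 2 J + 2 J = 4 + J^{2} + 4 J$)
$\left(7026 + F\right) + d{\left(7,120 \right)} = \left(7026 + 8832\right) + \left(4 + 7^{2} + 4 \cdot 7\right) = 15858 + \left(4 + 49 + 28\right) = 15858 + 81 = 15939$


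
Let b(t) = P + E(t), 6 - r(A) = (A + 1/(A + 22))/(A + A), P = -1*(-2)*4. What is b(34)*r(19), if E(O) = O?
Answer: 179928/779 ≈ 230.97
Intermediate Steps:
P = 8 (P = 2*4 = 8)
r(A) = 6 - (A + 1/(22 + A))/(2*A) (r(A) = 6 - (A + 1/(A + 22))/(A + A) = 6 - (A + 1/(22 + A))/(2*A))
b(t) = 8 + t
b(34)*r(19) = (8 + 34)*((½)*(-1 + 11*19² + 242*19)/(19*(22 + 19))) = 42*((½)*(1/19)*(-1 + 11*361 + 4598)/41) = 42*((½)*(1/19)*(1/41)*(-1 + 3971 + 4598)) = 42*((½)*(1/19)*(1/41)*8568) = 42*(4284/779) = 179928/779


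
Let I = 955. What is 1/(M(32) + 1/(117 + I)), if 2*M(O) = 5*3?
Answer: 1072/8041 ≈ 0.13332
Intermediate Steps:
M(O) = 15/2 (M(O) = (5*3)/2 = (1/2)*15 = 15/2)
1/(M(32) + 1/(117 + I)) = 1/(15/2 + 1/(117 + 955)) = 1/(15/2 + 1/1072) = 1/(8041/1072) = 1072/8041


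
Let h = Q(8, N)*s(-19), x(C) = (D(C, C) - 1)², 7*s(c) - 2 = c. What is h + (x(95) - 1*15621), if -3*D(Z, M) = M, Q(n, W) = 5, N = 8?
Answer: -917660/63 ≈ -14566.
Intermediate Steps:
s(c) = 2/7 + c/7
D(Z, M) = -M/3
x(C) = (-1 - C/3)² (x(C) = (-C/3 - 1)² = (-1 - C/3)²)
h = -85/7 (h = 5*(2/7 + (⅐)*(-19)) = 5*(2/7 - 19/7) = 5*(-17/7) = -85/7 ≈ -12.143)
h + (x(95) - 1*15621) = -85/7 + ((3 + 95)²/9 - 1*15621) = -85/7 + ((⅑)*98² - 15621) = -85/7 + ((⅑)*9604 - 15621) = -85/7 + (9604/9 - 15621) = -85/7 - 130985/9 = -917660/63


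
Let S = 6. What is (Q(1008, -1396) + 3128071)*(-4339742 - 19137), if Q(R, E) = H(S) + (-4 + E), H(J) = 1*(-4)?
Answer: -13628763126293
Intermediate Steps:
H(J) = -4
Q(R, E) = -8 + E (Q(R, E) = -4 + (-4 + E) = -8 + E)
(Q(1008, -1396) + 3128071)*(-4339742 - 19137) = ((-8 - 1396) + 3128071)*(-4339742 - 19137) = (-1404 + 3128071)*(-4358879) = 3126667*(-4358879) = -13628763126293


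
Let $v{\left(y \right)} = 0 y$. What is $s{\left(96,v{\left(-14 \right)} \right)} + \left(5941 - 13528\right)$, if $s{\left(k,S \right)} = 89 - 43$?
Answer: $-7541$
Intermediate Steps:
$v{\left(y \right)} = 0$
$s{\left(k,S \right)} = 46$ ($s{\left(k,S \right)} = 89 - 43 = 46$)
$s{\left(96,v{\left(-14 \right)} \right)} + \left(5941 - 13528\right) = 46 + \left(5941 - 13528\right) = 46 - 7587 = -7541$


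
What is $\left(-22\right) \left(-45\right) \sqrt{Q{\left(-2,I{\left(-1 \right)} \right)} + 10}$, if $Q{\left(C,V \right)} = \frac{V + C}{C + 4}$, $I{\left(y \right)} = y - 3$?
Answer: $990 \sqrt{7} \approx 2619.3$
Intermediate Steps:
$I{\left(y \right)} = -3 + y$
$Q{\left(C,V \right)} = \frac{C + V}{4 + C}$
$\left(-22\right) \left(-45\right) \sqrt{Q{\left(-2,I{\left(-1 \right)} \right)} + 10} = \left(-22\right) \left(-45\right) \sqrt{\frac{-2 - 4}{4 - 2} + 10} = 990 \sqrt{\frac{-2 - 4}{2} + 10} = 990 \sqrt{\frac{1}{2} \left(-6\right) + 10} = 990 \sqrt{-3 + 10} = 990 \sqrt{7}$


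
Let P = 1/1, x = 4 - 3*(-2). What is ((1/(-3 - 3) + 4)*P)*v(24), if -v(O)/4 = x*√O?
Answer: -920*√6/3 ≈ -751.18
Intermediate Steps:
x = 10 (x = 4 + 6 = 10)
P = 1 (P = 1*1 = 1)
v(O) = -40*√O
((1/(-3 - 3) + 4)*P)*v(24) = ((1/(-3 - 3) + 4)*1)*(-80*√6) = ((1/(-6) + 4)*1)*(-80*√6) = ((-⅙ + 4)*1)*(-80*√6) = ((23/6)*1)*(-80*√6) = 23*(-80*√6)/6 = -920*√6/3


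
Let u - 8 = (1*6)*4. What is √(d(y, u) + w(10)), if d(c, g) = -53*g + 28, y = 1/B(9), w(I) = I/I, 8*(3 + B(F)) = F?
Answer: I*√1667 ≈ 40.829*I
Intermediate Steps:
B(F) = -3 + F/8
w(I) = 1
y = -8/15 (y = 1/(-3 + (⅛)*9) = 1/(-3 + 9/8) = 1/(-15/8) = -8/15 ≈ -0.53333)
u = 32 (u = 8 + (1*6)*4 = 8 + 6*4 = 8 + 24 = 32)
d(c, g) = 28 - 53*g
√(d(y, u) + w(10)) = √((28 - 53*32) + 1) = √((28 - 1696) + 1) = √(-1668 + 1) = √(-1667) = I*√1667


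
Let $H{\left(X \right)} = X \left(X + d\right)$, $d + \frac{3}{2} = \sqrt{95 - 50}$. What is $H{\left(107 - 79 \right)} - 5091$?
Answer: $-4349 + 84 \sqrt{5} \approx -4161.2$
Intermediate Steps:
$d = - \frac{3}{2} + 3 \sqrt{5}$ ($d = - \frac{3}{2} + \sqrt{95 - 50} = - \frac{3}{2} + \sqrt{45} = - \frac{3}{2} + 3 \sqrt{5} \approx 5.2082$)
$H{\left(X \right)} = X \left(- \frac{3}{2} + X + 3 \sqrt{5}\right)$ ($H{\left(X \right)} = X \left(X - \left(\frac{3}{2} - 3 \sqrt{5}\right)\right) = X \left(- \frac{3}{2} + X + 3 \sqrt{5}\right)$)
$H{\left(107 - 79 \right)} - 5091 = \frac{\left(107 - 79\right) \left(-3 + 2 \left(107 - 79\right) + 6 \sqrt{5}\right)}{2} - 5091 = \frac{1}{2} \cdot 28 \left(-3 + 2 \cdot 28 + 6 \sqrt{5}\right) - 5091 = \frac{1}{2} \cdot 28 \left(-3 + 56 + 6 \sqrt{5}\right) - 5091 = \frac{1}{2} \cdot 28 \left(53 + 6 \sqrt{5}\right) - 5091 = \left(742 + 84 \sqrt{5}\right) - 5091 = -4349 + 84 \sqrt{5}$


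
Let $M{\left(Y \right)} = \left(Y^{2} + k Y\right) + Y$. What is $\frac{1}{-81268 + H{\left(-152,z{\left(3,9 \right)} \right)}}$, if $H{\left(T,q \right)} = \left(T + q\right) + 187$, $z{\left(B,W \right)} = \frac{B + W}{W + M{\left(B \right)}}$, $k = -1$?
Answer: $- \frac{3}{243697} \approx -1.231 \cdot 10^{-5}$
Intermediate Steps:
$M{\left(Y \right)} = Y^{2}$ ($M{\left(Y \right)} = \left(Y^{2} - Y\right) + Y = Y^{2}$)
$z{\left(B,W \right)} = \frac{B + W}{W + B^{2}}$
$H{\left(T,q \right)} = 187 + T + q$
$\frac{1}{-81268 + H{\left(-152,z{\left(3,9 \right)} \right)}} = \frac{1}{-81268 + \left(187 - 152 + \frac{3 + 9}{9 + 3^{2}}\right)} = \frac{1}{-81268 + \left(187 - 152 + \frac{1}{9 + 9} \cdot 12\right)} = \frac{1}{-81268 + \left(187 - 152 + \frac{1}{18} \cdot 12\right)} = \frac{1}{-81268 + \left(187 - 152 + \frac{2}{3}\right)} = \frac{1}{-81268 + \frac{107}{3}} = \frac{1}{- \frac{243697}{3}} = - \frac{3}{243697}$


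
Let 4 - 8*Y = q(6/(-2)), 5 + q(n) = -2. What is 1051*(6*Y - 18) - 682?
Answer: -43717/4 ≈ -10929.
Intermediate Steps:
q(n) = -7 (q(n) = -5 - 2 = -7)
Y = 11/8 (Y = 1/2 - 1/8*(-7) = 1/2 + 7/8 = 11/8 ≈ 1.3750)
1051*(6*Y - 18) - 682 = 1051*(6*(11/8) - 18) - 682 = 1051*(33/4 - 18) - 682 = 1051*(-39/4) - 682 = -40989/4 - 682 = -43717/4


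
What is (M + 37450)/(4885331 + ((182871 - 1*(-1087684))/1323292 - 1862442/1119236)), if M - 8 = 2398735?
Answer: 902046773270575004/1808886418265570697 ≈ 0.49868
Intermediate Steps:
M = 2398743 (M = 8 + 2398735 = 2398743)
(M + 37450)/(4885331 + ((182871 - 1*(-1087684))/1323292 - 1862442/1119236)) = (2398743 + 37450)/(4885331 + ((182871 - 1*(-1087684))/1323292 - 1862442/1119236)) = 2436193/(4885331 + ((182871 + 1087684)*(1/1323292) - 1862442*1/1119236)) = 2436193/(4885331 + (1270555*(1/1323292) - 931221/559618)) = 2436193/(4885331 + (1270555/1323292 - 931221/559618)) = 2436193/(4885331 - 260625925771/370269011228) = 2436193/(1808886418265570697/370269011228) = 2436193*(370269011228/1808886418265570697) = 902046773270575004/1808886418265570697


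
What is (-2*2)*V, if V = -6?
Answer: 24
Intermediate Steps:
(-2*2)*V = -2*2*(-6) = -4*(-6) = 24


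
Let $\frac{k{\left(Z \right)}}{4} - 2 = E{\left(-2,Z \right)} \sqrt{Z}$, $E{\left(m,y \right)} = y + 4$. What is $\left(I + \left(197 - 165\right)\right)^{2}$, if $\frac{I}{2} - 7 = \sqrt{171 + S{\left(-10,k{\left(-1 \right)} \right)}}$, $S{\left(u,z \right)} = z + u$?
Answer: $4 \left(23 + \sqrt{169 + 12 i}\right)^{2} \approx 5185.5 + 132.87 i$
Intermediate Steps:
$E{\left(m,y \right)} = 4 + y$
$k{\left(Z \right)} = 8 + 4 \sqrt{Z} \left(4 + Z\right)$ ($k{\left(Z \right)} = 8 + 4 \left(4 + Z\right) \sqrt{Z} = 8 + 4 \sqrt{Z} \left(4 + Z\right)$)
$S{\left(u,z \right)} = u + z$
$I = 14 + 2 \sqrt{169 + 12 i}$ ($I = 14 + 2 \sqrt{171 - \left(2 - 4 \sqrt{-1} \left(4 - 1\right)\right)} = 14 + 2 \sqrt{171 - \left(2 - 4 i 3\right)} = 14 + 2 \sqrt{171 - \left(2 - 12 i\right)} = 14 + 2 \sqrt{169 + 12 i} \approx 40.016 + 0.9225 i$)
$\left(I + \left(197 - 165\right)\right)^{2} = \left(\left(14 + 2 \sqrt{169 + 12 i}\right) + \left(197 - 165\right)\right)^{2} = \left(\left(14 + 2 \sqrt{169 + 12 i}\right) + 32\right)^{2} = \left(46 + 2 \sqrt{169 + 12 i}\right)^{2}$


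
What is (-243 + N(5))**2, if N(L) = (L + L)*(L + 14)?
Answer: 2809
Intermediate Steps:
N(L) = 2*L*(14 + L) (N(L) = (2*L)*(14 + L) = 2*L*(14 + L))
(-243 + N(5))**2 = (-243 + 2*5*(14 + 5))**2 = (-243 + 2*5*19)**2 = (-243 + 190)**2 = (-53)**2 = 2809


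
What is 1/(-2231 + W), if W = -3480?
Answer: -1/5711 ≈ -0.00017510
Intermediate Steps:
1/(-2231 + W) = 1/(-2231 - 3480) = 1/(-5711) = -1/5711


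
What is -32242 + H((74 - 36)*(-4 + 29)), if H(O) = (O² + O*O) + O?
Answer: 1773708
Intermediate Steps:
H(O) = O + 2*O² (H(O) = (O² + O²) + O = 2*O² + O = O + 2*O²)
-32242 + H((74 - 36)*(-4 + 29)) = -32242 + ((74 - 36)*(-4 + 29))*(1 + 2*((74 - 36)*(-4 + 29))) = -32242 + (38*25)*(1 + 2*(38*25)) = -32242 + 950*(1 + 2*950) = -32242 + 950*(1 + 1900) = -32242 + 950*1901 = -32242 + 1805950 = 1773708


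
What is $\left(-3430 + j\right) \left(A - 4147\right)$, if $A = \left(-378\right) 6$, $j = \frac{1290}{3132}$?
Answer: $\frac{11484421675}{522} \approx 2.2001 \cdot 10^{7}$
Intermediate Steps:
$j = \frac{215}{522}$ ($j = 1290 \cdot \frac{1}{3132} = \frac{215}{522} \approx 0.41188$)
$A = -2268$
$\left(-3430 + j\right) \left(A - 4147\right) = \left(-3430 + \frac{215}{522}\right) \left(-2268 - 4147\right) = \left(- \frac{1790245}{522}\right) \left(-6415\right) = \frac{11484421675}{522}$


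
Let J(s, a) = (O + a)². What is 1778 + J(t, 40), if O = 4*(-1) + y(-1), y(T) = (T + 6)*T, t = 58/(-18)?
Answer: 2739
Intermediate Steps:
t = -29/9 (t = 58*(-1/18) = -29/9 ≈ -3.2222)
y(T) = T*(6 + T) (y(T) = (6 + T)*T = T*(6 + T))
O = -9 (O = 4*(-1) - (6 - 1) = -4 - 1*5 = -4 - 5 = -9)
J(s, a) = (-9 + a)²
1778 + J(t, 40) = 1778 + (-9 + 40)² = 1778 + 31² = 1778 + 961 = 2739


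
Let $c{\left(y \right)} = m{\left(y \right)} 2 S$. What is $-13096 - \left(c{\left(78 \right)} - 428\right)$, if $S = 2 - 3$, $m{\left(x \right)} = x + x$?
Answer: $-12356$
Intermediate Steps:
$m{\left(x \right)} = 2 x$
$S = -1$
$c{\left(y \right)} = - 4 y$ ($c{\left(y \right)} = 2 y 2 \left(-1\right) = 4 y \left(-1\right) = - 4 y$)
$-13096 - \left(c{\left(78 \right)} - 428\right) = -13096 - \left(\left(-4\right) 78 - 428\right) = -13096 - \left(-312 - 428\right) = -13096 - -740 = -13096 + 740 = -12356$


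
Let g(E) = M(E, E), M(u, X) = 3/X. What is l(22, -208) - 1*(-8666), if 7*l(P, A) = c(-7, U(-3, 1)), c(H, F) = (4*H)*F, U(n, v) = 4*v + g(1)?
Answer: 8638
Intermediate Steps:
g(E) = 3/E
U(n, v) = 3 + 4*v (U(n, v) = 4*v + 3/1 = 4*v + 3*1 = 4*v + 3 = 3 + 4*v)
c(H, F) = 4*F*H
l(P, A) = -28 (l(P, A) = (4*(3 + 4*1)*(-7))/7 = (4*(3 + 4)*(-7))/7 = (4*7*(-7))/7 = (1/7)*(-196) = -28)
l(22, -208) - 1*(-8666) = -28 - 1*(-8666) = -28 + 8666 = 8638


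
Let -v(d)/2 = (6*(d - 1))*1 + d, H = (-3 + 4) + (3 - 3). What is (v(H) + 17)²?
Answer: 225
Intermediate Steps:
H = 1 (H = 1 + 0 = 1)
v(d) = 12 - 14*d (v(d) = -2*((6*(d - 1))*1 + d) = -2*((6*(-1 + d))*1 + d) = -2*((-6 + 6*d)*1 + d) = -2*((-6 + 6*d) + d) = -2*(-6 + 7*d) = 12 - 14*d)
(v(H) + 17)² = ((12 - 14*1) + 17)² = ((12 - 14) + 17)² = (-2 + 17)² = 15² = 225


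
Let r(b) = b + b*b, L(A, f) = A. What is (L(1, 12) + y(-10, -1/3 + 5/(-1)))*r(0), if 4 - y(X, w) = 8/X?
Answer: 0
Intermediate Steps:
y(X, w) = 4 - 8/X
r(b) = b + b²
(L(1, 12) + y(-10, -1/3 + 5/(-1)))*r(0) = (1 + (4 - 8/(-10)))*(0*(1 + 0)) = (1 + (4 - 8*(-⅒)))*(0*1) = (1 + (4 + ⅘))*0 = (1 + 24/5)*0 = (29/5)*0 = 0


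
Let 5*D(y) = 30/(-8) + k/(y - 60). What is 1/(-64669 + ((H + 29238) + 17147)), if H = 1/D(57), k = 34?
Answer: -181/3309464 ≈ -5.4692e-5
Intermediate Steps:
D(y) = -3/4 + 34/(5*(-60 + y)) (D(y) = (30/(-8) + 34/(y - 60))/5 = (30*(-1/8) + 34/(-60 + y))/5 = (-15/4 + 34/(-60 + y))/5 = -3/4 + 34/(5*(-60 + y)))
H = -60/181 (H = 1/((1036 - 15*57)/(20*(-60 + 57))) = 1/((1/20)*(1036 - 855)/(-3)) = 1/((1/20)*(-1/3)*181) = 1/(-181/60) = -60/181 ≈ -0.33149)
1/(-64669 + ((H + 29238) + 17147)) = 1/(-64669 + ((-60/181 + 29238) + 17147)) = 1/(-64669 + (5292018/181 + 17147)) = 1/(-64669 + 8395625/181) = 1/(-3309464/181) = -181/3309464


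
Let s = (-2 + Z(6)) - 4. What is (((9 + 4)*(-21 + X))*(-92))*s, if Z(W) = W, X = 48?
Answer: 0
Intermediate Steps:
s = 0 (s = (-2 + 6) - 4 = 4 - 4 = 0)
(((9 + 4)*(-21 + X))*(-92))*s = (((9 + 4)*(-21 + 48))*(-92))*0 = ((13*27)*(-92))*0 = (351*(-92))*0 = -32292*0 = 0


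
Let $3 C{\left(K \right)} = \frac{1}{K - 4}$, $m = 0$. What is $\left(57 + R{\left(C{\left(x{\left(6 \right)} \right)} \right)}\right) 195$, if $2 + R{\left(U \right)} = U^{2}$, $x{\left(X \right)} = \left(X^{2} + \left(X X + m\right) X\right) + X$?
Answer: $\frac{2075802365}{193548} \approx 10725.0$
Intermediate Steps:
$x{\left(X \right)} = X + X^{2} + X^{3}$ ($x{\left(X \right)} = \left(X^{2} + \left(X X + 0\right) X\right) + X = \left(X^{2} + \left(X^{2} + 0\right) X\right) + X = \left(X^{2} + X^{2} X\right) + X = \left(X^{2} + X^{3}\right) + X = X + X^{2} + X^{3}$)
$C{\left(K \right)} = \frac{1}{3 \left(-4 + K\right)}$ ($C{\left(K \right)} = \frac{1}{3 \left(K - 4\right)} = \frac{1}{3 \left(-4 + K\right)}$)
$R{\left(U \right)} = -2 + U^{2}$
$\left(57 + R{\left(C{\left(x{\left(6 \right)} \right)} \right)}\right) 195 = \left(57 - \left(2 - \left(\frac{1}{3 \left(-4 + 6 \left(1 + 6 + 6^{2}\right)\right)}\right)^{2}\right)\right) 195 = \left(57 - \left(2 - \left(\frac{1}{3 \left(-4 + 6 \left(1 + 6 + 36\right)\right)}\right)^{2}\right)\right) 195 = \left(57 - \left(2 - \left(\frac{1}{3 \left(-4 + 6 \cdot 43\right)}\right)^{2}\right)\right) 195 = \left(57 - \left(2 - \left(\frac{1}{3 \left(-4 + 258\right)}\right)^{2}\right)\right) 195 = \left(57 - \left(2 - \left(\frac{1}{3 \cdot 254}\right)^{2}\right)\right) 195 = \left(57 - \left(2 - \left(\frac{1}{3} \cdot \frac{1}{254}\right)^{2}\right)\right) 195 = \left(57 - \left(2 - \left(\frac{1}{762}\right)^{2}\right)\right) 195 = \left(57 + \left(-2 + \frac{1}{580644}\right)\right) 195 = \left(57 - \frac{1161287}{580644}\right) 195 = \frac{31935421}{580644} \cdot 195 = \frac{2075802365}{193548}$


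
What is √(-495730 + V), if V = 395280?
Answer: 35*I*√82 ≈ 316.94*I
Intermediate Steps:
√(-495730 + V) = √(-495730 + 395280) = √(-100450) = 35*I*√82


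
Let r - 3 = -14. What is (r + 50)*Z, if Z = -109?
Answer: -4251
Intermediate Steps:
r = -11 (r = 3 - 14 = -11)
(r + 50)*Z = (-11 + 50)*(-109) = 39*(-109) = -4251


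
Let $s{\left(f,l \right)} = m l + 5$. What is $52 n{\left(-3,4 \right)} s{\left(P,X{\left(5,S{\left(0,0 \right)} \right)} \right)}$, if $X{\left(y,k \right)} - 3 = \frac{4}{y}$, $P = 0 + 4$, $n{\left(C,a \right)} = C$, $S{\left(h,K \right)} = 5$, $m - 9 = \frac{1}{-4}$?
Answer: $-5967$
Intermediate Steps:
$m = \frac{35}{4}$ ($m = 9 + \frac{1}{-4} = 9 - \frac{1}{4} = \frac{35}{4} \approx 8.75$)
$P = 4$
$X{\left(y,k \right)} = 3 + \frac{4}{y}$
$s{\left(f,l \right)} = 5 + \frac{35 l}{4}$ ($s{\left(f,l \right)} = \frac{35 l}{4} + 5 = 5 + \frac{35 l}{4}$)
$52 n{\left(-3,4 \right)} s{\left(P,X{\left(5,S{\left(0,0 \right)} \right)} \right)} = 52 \left(- 3 \left(5 + \frac{35 \left(3 + \frac{4}{5}\right)}{4}\right)\right) = 52 \left(- 3 \left(5 + \frac{35}{4} \cdot \frac{19}{5}\right)\right) = 52 \left(- 3 \left(5 + \frac{133}{4}\right)\right) = 52 \left(\left(-3\right) \frac{153}{4}\right) = 52 \left(- \frac{459}{4}\right) = -5967$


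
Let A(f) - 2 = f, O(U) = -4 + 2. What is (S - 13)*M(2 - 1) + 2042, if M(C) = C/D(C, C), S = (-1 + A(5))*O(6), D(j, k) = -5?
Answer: 2047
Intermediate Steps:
O(U) = -2
A(f) = 2 + f
S = -12 (S = (-1 + (2 + 5))*(-2) = (-1 + 7)*(-2) = 6*(-2) = -12)
M(C) = -C/5 (M(C) = C/(-5) = C*(-⅕) = -C/5)
(S - 13)*M(2 - 1) + 2042 = (-12 - 13)*(-(2 - 1)/5) + 2042 = -(-5) + 2042 = -25*(-⅕) + 2042 = 5 + 2042 = 2047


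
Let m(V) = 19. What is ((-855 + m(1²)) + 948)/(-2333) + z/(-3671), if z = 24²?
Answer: -1754960/8564443 ≈ -0.20491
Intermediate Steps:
z = 576
((-855 + m(1²)) + 948)/(-2333) + z/(-3671) = ((-855 + 19) + 948)/(-2333) + 576/(-3671) = (-836 + 948)*(-1/2333) + 576*(-1/3671) = 112*(-1/2333) - 576/3671 = -112/2333 - 576/3671 = -1754960/8564443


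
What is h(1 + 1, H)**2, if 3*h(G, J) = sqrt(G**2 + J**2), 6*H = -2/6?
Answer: 1297/2916 ≈ 0.44479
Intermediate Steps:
H = -1/18 (H = (-2/6)/6 = (-2*1/6)/6 = (1/6)*(-1/3) = -1/18 ≈ -0.055556)
h(G, J) = sqrt(G**2 + J**2)/3
h(1 + 1, H)**2 = (sqrt((1 + 1)**2 + (-1/18)**2)/3)**2 = (sqrt(2**2 + 1/324)/3)**2 = (sqrt(4 + 1/324)/3)**2 = (sqrt(1297/324)/3)**2 = ((sqrt(1297)/18)/3)**2 = (sqrt(1297)/54)**2 = 1297/2916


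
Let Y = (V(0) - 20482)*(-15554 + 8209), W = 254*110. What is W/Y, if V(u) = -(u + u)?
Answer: 254/1367639 ≈ 0.00018572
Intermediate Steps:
V(u) = -2*u
W = 27940
Y = 150440290 (Y = (-2*0 - 20482)*(-15554 + 8209) = (0 - 20482)*(-7345) = -20482*(-7345) = 150440290)
W/Y = 27940/150440290 = 27940*(1/150440290) = 254/1367639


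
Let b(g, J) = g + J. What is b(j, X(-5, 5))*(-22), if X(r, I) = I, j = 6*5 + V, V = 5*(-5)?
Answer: -220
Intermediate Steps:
V = -25
j = 5 (j = 6*5 - 25 = 30 - 25 = 5)
b(g, J) = J + g
b(j, X(-5, 5))*(-22) = (5 + 5)*(-22) = 10*(-22) = -220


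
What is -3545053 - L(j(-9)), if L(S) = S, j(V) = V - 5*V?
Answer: -3545089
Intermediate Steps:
j(V) = -4*V
-3545053 - L(j(-9)) = -3545053 - (-4)*(-9) = -3545053 - 1*36 = -3545053 - 36 = -3545089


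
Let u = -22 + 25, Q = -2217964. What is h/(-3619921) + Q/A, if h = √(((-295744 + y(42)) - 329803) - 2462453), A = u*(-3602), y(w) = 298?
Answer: 1108982/5403 - 3*I*√343078/3619921 ≈ 205.25 - 0.00048542*I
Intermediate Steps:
u = 3
A = -10806 (A = 3*(-3602) = -10806)
h = 3*I*√343078 (h = √(((-295744 + 298) - 329803) - 2462453) = √((-295446 - 329803) - 2462453) = √(-625249 - 2462453) = √(-3087702) = 3*I*√343078 ≈ 1757.2*I)
h/(-3619921) + Q/A = (3*I*√343078)/(-3619921) - 2217964/(-10806) = (3*I*√343078)*(-1/3619921) - 2217964*(-1/10806) = -3*I*√343078/3619921 + 1108982/5403 = 1108982/5403 - 3*I*√343078/3619921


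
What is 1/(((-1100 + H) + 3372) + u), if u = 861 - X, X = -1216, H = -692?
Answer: 1/3657 ≈ 0.00027345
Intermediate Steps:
u = 2077 (u = 861 - 1*(-1216) = 861 + 1216 = 2077)
1/(((-1100 + H) + 3372) + u) = 1/(((-1100 - 692) + 3372) + 2077) = 1/((-1792 + 3372) + 2077) = 1/(1580 + 2077) = 1/3657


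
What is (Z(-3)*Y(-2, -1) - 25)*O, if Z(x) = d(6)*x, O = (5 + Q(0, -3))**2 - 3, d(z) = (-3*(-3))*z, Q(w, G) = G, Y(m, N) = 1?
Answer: -187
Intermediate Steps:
d(z) = 9*z
O = 1 (O = (5 - 3)**2 - 3 = 2**2 - 3 = 4 - 3 = 1)
Z(x) = 54*x (Z(x) = (9*6)*x = 54*x)
(Z(-3)*Y(-2, -1) - 25)*O = ((54*(-3))*1 - 25)*1 = (-162*1 - 25)*1 = (-162 - 25)*1 = -187*1 = -187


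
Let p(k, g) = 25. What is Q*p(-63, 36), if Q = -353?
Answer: -8825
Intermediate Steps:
Q*p(-63, 36) = -353*25 = -8825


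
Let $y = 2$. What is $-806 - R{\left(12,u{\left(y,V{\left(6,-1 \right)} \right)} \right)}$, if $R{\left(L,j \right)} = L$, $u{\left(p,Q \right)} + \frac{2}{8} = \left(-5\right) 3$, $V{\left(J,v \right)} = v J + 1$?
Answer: $-818$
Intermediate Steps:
$V{\left(J,v \right)} = 1 + J v$ ($V{\left(J,v \right)} = J v + 1 = 1 + J v$)
$u{\left(p,Q \right)} = - \frac{61}{4}$ ($u{\left(p,Q \right)} = - \frac{1}{4} - 15 = - \frac{61}{4}$)
$-806 - R{\left(12,u{\left(y,V{\left(6,-1 \right)} \right)} \right)} = -806 - 12 = -818$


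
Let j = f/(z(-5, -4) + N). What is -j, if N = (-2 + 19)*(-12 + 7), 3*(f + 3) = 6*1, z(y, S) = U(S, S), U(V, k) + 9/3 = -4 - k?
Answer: -1/88 ≈ -0.011364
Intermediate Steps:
U(V, k) = -7 - k (U(V, k) = -3 + (-4 - k) = -7 - k)
z(y, S) = -7 - S
f = -1 (f = -3 + (6*1)/3 = -3 + (⅓)*6 = -3 + 2 = -1)
N = -85 (N = 17*(-5) = -85)
j = 1/88 (j = -1/((-7 - 1*(-4)) - 85) = -1/((-7 + 4) - 85) = -1/(-3 - 85) = -1/(-88) = -1/88*(-1) = 1/88 ≈ 0.011364)
-j = -1*1/88 = -1/88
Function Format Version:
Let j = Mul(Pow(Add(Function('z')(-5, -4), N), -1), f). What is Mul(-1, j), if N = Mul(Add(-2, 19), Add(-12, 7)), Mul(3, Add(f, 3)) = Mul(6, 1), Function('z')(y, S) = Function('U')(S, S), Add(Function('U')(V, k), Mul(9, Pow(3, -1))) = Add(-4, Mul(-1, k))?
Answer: Rational(-1, 88) ≈ -0.011364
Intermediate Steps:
Function('U')(V, k) = Add(-7, Mul(-1, k)) (Function('U')(V, k) = Add(-3, Add(-4, Mul(-1, k))) = Add(-7, Mul(-1, k)))
Function('z')(y, S) = Add(-7, Mul(-1, S))
f = -1 (f = Add(-3, Mul(Rational(1, 3), Mul(6, 1))) = Add(-3, Mul(Rational(1, 3), 6)) = Add(-3, 2) = -1)
N = -85 (N = Mul(17, -5) = -85)
j = Rational(1, 88) (j = Mul(Pow(Add(Add(-7, Mul(-1, -4)), -85), -1), -1) = Mul(Pow(Add(Add(-7, 4), -85), -1), -1) = Mul(Pow(Add(-3, -85), -1), -1) = Mul(Pow(-88, -1), -1) = Mul(Rational(-1, 88), -1) = Rational(1, 88) ≈ 0.011364)
Mul(-1, j) = Mul(-1, Rational(1, 88)) = Rational(-1, 88)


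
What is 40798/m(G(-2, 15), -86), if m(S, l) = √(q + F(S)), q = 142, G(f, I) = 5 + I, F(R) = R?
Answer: 20399*√2/9 ≈ 3205.4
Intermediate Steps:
m(S, l) = √(142 + S)
40798/m(G(-2, 15), -86) = 40798/(√(142 + (5 + 15))) = 40798/(√(142 + 20)) = 40798/(√162) = 40798/((9*√2)) = 40798*(√2/18) = 20399*√2/9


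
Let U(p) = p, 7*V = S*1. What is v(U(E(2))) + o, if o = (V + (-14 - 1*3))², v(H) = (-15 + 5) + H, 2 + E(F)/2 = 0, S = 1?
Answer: 13238/49 ≈ 270.16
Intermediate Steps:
E(F) = -4 (E(F) = -4 + 2*0 = -4 + 0 = -4)
V = ⅐ (V = (1*1)/7 = (⅐)*1 = ⅐ ≈ 0.14286)
v(H) = -10 + H
o = 13924/49 (o = (⅐ + (-14 - 1*3))² = (⅐ + (-14 - 3))² = (⅐ - 17)² = (-118/7)² = 13924/49 ≈ 284.16)
v(U(E(2))) + o = (-10 - 4) + 13924/49 = -14 + 13924/49 = 13238/49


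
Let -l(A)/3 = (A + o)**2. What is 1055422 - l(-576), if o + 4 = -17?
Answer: 2124649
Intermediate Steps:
o = -21 (o = -4 - 17 = -21)
l(A) = -3*(-21 + A)**2 (l(A) = -3*(A - 21)**2 = -3*(-21 + A)**2)
1055422 - l(-576) = 1055422 - (-3)*(-21 - 576)**2 = 1055422 - (-3)*(-597)**2 = 1055422 - (-3)*356409 = 1055422 - 1*(-1069227) = 1055422 + 1069227 = 2124649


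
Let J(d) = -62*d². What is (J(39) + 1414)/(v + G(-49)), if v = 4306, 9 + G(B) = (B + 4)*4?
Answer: -92888/4117 ≈ -22.562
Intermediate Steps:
G(B) = 7 + 4*B (G(B) = -9 + (B + 4)*4 = -9 + (4 + B)*4 = -9 + (16 + 4*B) = 7 + 4*B)
(J(39) + 1414)/(v + G(-49)) = (-62*39² + 1414)/(4306 + (7 + 4*(-49))) = (-62*1521 + 1414)/(4306 + (7 - 196)) = (-94302 + 1414)/(4306 - 189) = -92888/4117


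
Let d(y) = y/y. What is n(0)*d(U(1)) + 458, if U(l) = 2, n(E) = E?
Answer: 458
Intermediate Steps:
d(y) = 1
n(0)*d(U(1)) + 458 = 0*1 + 458 = 0 + 458 = 458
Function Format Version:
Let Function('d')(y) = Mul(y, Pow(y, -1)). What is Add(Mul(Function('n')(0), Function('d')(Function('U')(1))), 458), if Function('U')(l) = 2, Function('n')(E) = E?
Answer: 458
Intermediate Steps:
Function('d')(y) = 1
Add(Mul(Function('n')(0), Function('d')(Function('U')(1))), 458) = Add(Mul(0, 1), 458) = Add(0, 458) = 458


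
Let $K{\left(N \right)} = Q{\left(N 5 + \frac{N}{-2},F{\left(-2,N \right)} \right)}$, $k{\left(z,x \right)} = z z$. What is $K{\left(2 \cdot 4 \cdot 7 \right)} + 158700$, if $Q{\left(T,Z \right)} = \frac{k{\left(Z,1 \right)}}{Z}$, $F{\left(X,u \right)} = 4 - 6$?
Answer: $158698$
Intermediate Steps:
$k{\left(z,x \right)} = z^{2}$
$F{\left(X,u \right)} = -2$ ($F{\left(X,u \right)} = 4 - 6 = -2$)
$Q{\left(T,Z \right)} = Z$ ($Q{\left(T,Z \right)} = \frac{Z^{2}}{Z} = Z$)
$K{\left(N \right)} = -2$
$K{\left(2 \cdot 4 \cdot 7 \right)} + 158700 = -2 + 158700 = 158698$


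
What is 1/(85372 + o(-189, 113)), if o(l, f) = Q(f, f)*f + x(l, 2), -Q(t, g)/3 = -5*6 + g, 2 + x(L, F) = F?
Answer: 1/57235 ≈ 1.7472e-5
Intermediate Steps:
x(L, F) = -2 + F
Q(t, g) = 90 - 3*g (Q(t, g) = -3*(-5*6 + g) = -3*(-1*30 + g) = -3*(-30 + g) = 90 - 3*g)
o(l, f) = f*(90 - 3*f) (o(l, f) = (90 - 3*f)*f + (-2 + 2) = f*(90 - 3*f) + 0 = f*(90 - 3*f))
1/(85372 + o(-189, 113)) = 1/(85372 + 3*113*(30 - 1*113)) = 1/(85372 + 3*113*(30 - 113)) = 1/(85372 + 3*113*(-83)) = 1/(85372 - 28137) = 1/57235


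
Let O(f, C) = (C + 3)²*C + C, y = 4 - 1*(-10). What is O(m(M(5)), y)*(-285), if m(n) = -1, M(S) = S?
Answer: -1157100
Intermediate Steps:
y = 14 (y = 4 + 10 = 14)
O(f, C) = C + C*(3 + C)² (O(f, C) = (3 + C)²*C + C = C*(3 + C)² + C = C + C*(3 + C)²)
O(m(M(5)), y)*(-285) = (14*(1 + (3 + 14)²))*(-285) = (14*(1 + 17²))*(-285) = (14*(1 + 289))*(-285) = (14*290)*(-285) = 4060*(-285) = -1157100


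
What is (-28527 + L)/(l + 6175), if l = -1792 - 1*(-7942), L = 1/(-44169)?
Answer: -1260009064/544382925 ≈ -2.3146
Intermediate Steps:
L = -1/44169 ≈ -2.2640e-5
l = 6150 (l = -1792 + 7942 = 6150)
(-28527 + L)/(l + 6175) = (-28527 - 1/44169)/(6150 + 6175) = -1260009064/44169/12325 = -1260009064/44169*1/12325 = -1260009064/544382925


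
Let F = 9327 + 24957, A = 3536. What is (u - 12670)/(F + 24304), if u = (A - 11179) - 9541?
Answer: -14927/29294 ≈ -0.50956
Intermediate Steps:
F = 34284
u = -17184 (u = (3536 - 11179) - 9541 = -7643 - 9541 = -17184)
(u - 12670)/(F + 24304) = (-17184 - 12670)/(34284 + 24304) = -29854/58588 = -29854*1/58588 = -14927/29294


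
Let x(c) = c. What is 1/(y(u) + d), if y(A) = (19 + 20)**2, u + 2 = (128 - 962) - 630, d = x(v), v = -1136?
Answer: 1/385 ≈ 0.0025974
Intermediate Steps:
d = -1136
u = -1466 (u = -2 + ((128 - 962) - 630) = -2 + (-834 - 630) = -2 - 1464 = -1466)
y(A) = 1521 (y(A) = 39**2 = 1521)
1/(y(u) + d) = 1/(1521 - 1136) = 1/385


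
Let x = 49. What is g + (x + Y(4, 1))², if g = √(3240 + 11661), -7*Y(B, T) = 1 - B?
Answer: 119716/49 + √14901 ≈ 2565.3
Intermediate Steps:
Y(B, T) = -⅐ + B/7 (Y(B, T) = -(1 - B)/7 = -⅐ + B/7)
g = √14901 ≈ 122.07
g + (x + Y(4, 1))² = √14901 + (49 + (-⅐ + (⅐)*4))² = √14901 + (49 + (-⅐ + 4/7))² = √14901 + (49 + 3/7)² = √14901 + (346/7)² = √14901 + 119716/49 = 119716/49 + √14901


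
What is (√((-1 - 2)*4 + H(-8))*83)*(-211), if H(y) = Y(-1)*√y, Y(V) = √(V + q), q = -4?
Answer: -17513*I*√(12 + 2*√10) ≈ -74968.0*I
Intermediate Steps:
Y(V) = √(-4 + V) (Y(V) = √(V - 4) = √(-4 + V))
H(y) = I*√5*√y (H(y) = √(-4 - 1)*√y = √(-5)*√y = (I*√5)*√y = I*√5*√y)
(√((-1 - 2)*4 + H(-8))*83)*(-211) = (√((-1 - 2)*4 + I*√5*√(-8))*83)*(-211) = (√(-3*4 + I*√5*(2*I*√2))*83)*(-211) = (√(-12 - 2*√10)*83)*(-211) = (83*√(-12 - 2*√10))*(-211) = -17513*√(-12 - 2*√10)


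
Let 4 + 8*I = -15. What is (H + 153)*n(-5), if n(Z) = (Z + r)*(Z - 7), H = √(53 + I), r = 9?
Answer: -7344 - 108*√10 ≈ -7685.5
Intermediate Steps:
I = -19/8 (I = -½ + (⅛)*(-15) = -½ - 15/8 = -19/8 ≈ -2.3750)
H = 9*√10/4 (H = √(53 - 19/8) = √(405/8) = 9*√10/4 ≈ 7.1151)
n(Z) = (-7 + Z)*(9 + Z) (n(Z) = (Z + 9)*(Z - 7) = (9 + Z)*(-7 + Z) = (-7 + Z)*(9 + Z))
(H + 153)*n(-5) = (9*√10/4 + 153)*(-63 + (-5)² + 2*(-5)) = (153 + 9*√10/4)*(-63 + 25 - 10) = (153 + 9*√10/4)*(-48) = -7344 - 108*√10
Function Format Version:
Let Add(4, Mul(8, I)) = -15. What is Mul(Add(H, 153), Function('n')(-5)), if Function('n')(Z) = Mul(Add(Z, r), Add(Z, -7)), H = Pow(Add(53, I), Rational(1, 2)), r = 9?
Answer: Add(-7344, Mul(-108, Pow(10, Rational(1, 2)))) ≈ -7685.5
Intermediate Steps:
I = Rational(-19, 8) (I = Add(Rational(-1, 2), Mul(Rational(1, 8), -15)) = Add(Rational(-1, 2), Rational(-15, 8)) = Rational(-19, 8) ≈ -2.3750)
H = Mul(Rational(9, 4), Pow(10, Rational(1, 2))) (H = Pow(Add(53, Rational(-19, 8)), Rational(1, 2)) = Pow(Rational(405, 8), Rational(1, 2)) = Mul(Rational(9, 4), Pow(10, Rational(1, 2))) ≈ 7.1151)
Function('n')(Z) = Mul(Add(-7, Z), Add(9, Z)) (Function('n')(Z) = Mul(Add(Z, 9), Add(Z, -7)) = Mul(Add(9, Z), Add(-7, Z)) = Mul(Add(-7, Z), Add(9, Z)))
Mul(Add(H, 153), Function('n')(-5)) = Mul(Add(Mul(Rational(9, 4), Pow(10, Rational(1, 2))), 153), Add(-63, Pow(-5, 2), Mul(2, -5))) = Mul(Add(153, Mul(Rational(9, 4), Pow(10, Rational(1, 2)))), Add(-63, 25, -10)) = Mul(Add(153, Mul(Rational(9, 4), Pow(10, Rational(1, 2)))), -48) = Add(-7344, Mul(-108, Pow(10, Rational(1, 2))))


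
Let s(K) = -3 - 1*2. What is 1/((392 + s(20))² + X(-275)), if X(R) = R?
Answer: 1/149494 ≈ 6.6892e-6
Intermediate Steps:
s(K) = -5 (s(K) = -3 - 2 = -5)
1/((392 + s(20))² + X(-275)) = 1/((392 - 5)² - 275) = 1/(387² - 275) = 1/(149769 - 275) = 1/149494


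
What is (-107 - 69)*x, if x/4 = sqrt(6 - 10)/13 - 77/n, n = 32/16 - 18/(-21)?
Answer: 94864/5 - 1408*I/13 ≈ 18973.0 - 108.31*I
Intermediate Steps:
n = 20/7 (n = 32*(1/16) - 18*(-1/21) = 2 + 6/7 = 20/7 ≈ 2.8571)
x = -539/5 + 8*I/13 (x = 4*(sqrt(6 - 10)/13 - 77/20/7) = 4*(sqrt(-4)*(1/13) - 77*7/20) = 4*((2*I)*(1/13) - 539/20) = 4*(2*I/13 - 539/20) = 4*(-539/20 + 2*I/13) = -539/5 + 8*I/13 ≈ -107.8 + 0.61539*I)
(-107 - 69)*x = (-107 - 69)*(-539/5 + 8*I/13) = -176*(-539/5 + 8*I/13) = 94864/5 - 1408*I/13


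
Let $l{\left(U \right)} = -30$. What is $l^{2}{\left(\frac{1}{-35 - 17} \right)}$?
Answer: $900$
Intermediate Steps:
$l^{2}{\left(\frac{1}{-35 - 17} \right)} = \left(-30\right)^{2} = 900$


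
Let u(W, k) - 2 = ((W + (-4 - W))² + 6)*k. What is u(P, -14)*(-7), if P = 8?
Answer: 2142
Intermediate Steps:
u(W, k) = 2 + 22*k (u(W, k) = 2 + ((W + (-4 - W))² + 6)*k = 2 + ((-4)² + 6)*k = 2 + (16 + 6)*k = 2 + 22*k)
u(P, -14)*(-7) = (2 + 22*(-14))*(-7) = (2 - 308)*(-7) = -306*(-7) = 2142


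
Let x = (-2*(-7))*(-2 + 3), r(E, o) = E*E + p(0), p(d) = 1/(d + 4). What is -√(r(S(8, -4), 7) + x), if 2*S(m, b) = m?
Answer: -11/2 ≈ -5.5000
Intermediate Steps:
p(d) = 1/(4 + d)
S(m, b) = m/2
r(E, o) = ¼ + E² (r(E, o) = E*E + 1/(4 + 0) = E² + 1/4 = E² + ¼ = ¼ + E²)
x = 14 (x = 14*1 = 14)
-√(r(S(8, -4), 7) + x) = -√((¼ + ((½)*8)²) + 14) = -√((¼ + 4²) + 14) = -√((¼ + 16) + 14) = -√(65/4 + 14) = -√(121/4) = -1*11/2 = -11/2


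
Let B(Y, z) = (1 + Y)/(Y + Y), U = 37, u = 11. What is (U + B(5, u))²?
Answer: 35344/25 ≈ 1413.8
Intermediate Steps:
B(Y, z) = (1 + Y)/(2*Y) (B(Y, z) = (1 + Y)/((2*Y)) = (1 + Y)*(1/(2*Y)) = (1 + Y)/(2*Y))
(U + B(5, u))² = (37 + (½)*(1 + 5)/5)² = (37 + (½)*(⅕)*6)² = (37 + ⅗)² = (188/5)² = 35344/25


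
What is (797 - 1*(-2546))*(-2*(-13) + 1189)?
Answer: 4061745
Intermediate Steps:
(797 - 1*(-2546))*(-2*(-13) + 1189) = (797 + 2546)*(26 + 1189) = 3343*1215 = 4061745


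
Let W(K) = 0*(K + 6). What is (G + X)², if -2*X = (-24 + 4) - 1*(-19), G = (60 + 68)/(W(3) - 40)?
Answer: 729/100 ≈ 7.2900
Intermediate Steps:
W(K) = 0 (W(K) = 0*(6 + K) = 0)
G = -16/5 (G = (60 + 68)/(0 - 40) = 128/(-40) = 128*(-1/40) = -16/5 ≈ -3.2000)
X = ½ (X = -((-24 + 4) - 1*(-19))/2 = -(-20 + 19)/2 = -½*(-1) = ½ ≈ 0.50000)
(G + X)² = (-16/5 + ½)² = (-27/10)² = 729/100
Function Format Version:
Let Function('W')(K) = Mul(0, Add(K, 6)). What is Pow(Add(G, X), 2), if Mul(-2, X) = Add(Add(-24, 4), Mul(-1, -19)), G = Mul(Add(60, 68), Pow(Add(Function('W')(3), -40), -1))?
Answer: Rational(729, 100) ≈ 7.2900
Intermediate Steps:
Function('W')(K) = 0 (Function('W')(K) = Mul(0, Add(6, K)) = 0)
G = Rational(-16, 5) (G = Mul(Add(60, 68), Pow(Add(0, -40), -1)) = Mul(128, Pow(-40, -1)) = Mul(128, Rational(-1, 40)) = Rational(-16, 5) ≈ -3.2000)
X = Rational(1, 2) (X = Mul(Rational(-1, 2), Add(Add(-24, 4), Mul(-1, -19))) = Mul(Rational(-1, 2), Add(-20, 19)) = Mul(Rational(-1, 2), -1) = Rational(1, 2) ≈ 0.50000)
Pow(Add(G, X), 2) = Pow(Add(Rational(-16, 5), Rational(1, 2)), 2) = Pow(Rational(-27, 10), 2) = Rational(729, 100)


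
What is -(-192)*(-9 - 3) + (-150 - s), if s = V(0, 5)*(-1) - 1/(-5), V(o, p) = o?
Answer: -12271/5 ≈ -2454.2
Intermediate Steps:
s = 1/5 (s = 0*(-1) - 1/(-5) = 0 - 1*(-1/5) = 0 + 1/5 = 1/5 ≈ 0.20000)
-(-192)*(-9 - 3) + (-150 - s) = -(-192)*(-9 - 3) + (-150 - 1*1/5) = -(-192)*(-12) + (-150 - 1/5) = -48*48 - 751/5 = -2304 - 751/5 = -12271/5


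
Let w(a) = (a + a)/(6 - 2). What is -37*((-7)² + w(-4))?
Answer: -1739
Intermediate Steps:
w(a) = a/2 (w(a) = (2*a)/4 = (2*a)*(¼) = a/2)
-37*((-7)² + w(-4)) = -37*((-7)² + (½)*(-4)) = -37*(49 - 2) = -37*47 = -1739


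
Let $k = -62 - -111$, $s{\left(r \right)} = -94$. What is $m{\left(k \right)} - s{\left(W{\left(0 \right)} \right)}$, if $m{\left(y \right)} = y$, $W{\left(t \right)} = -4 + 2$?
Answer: $143$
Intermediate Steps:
$W{\left(t \right)} = -2$
$k = 49$ ($k = -62 + 111 = 49$)
$m{\left(k \right)} - s{\left(W{\left(0 \right)} \right)} = 49 - -94 = 49 + 94 = 143$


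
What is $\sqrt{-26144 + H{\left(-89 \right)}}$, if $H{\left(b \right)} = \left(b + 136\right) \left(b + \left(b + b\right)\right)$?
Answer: $i \sqrt{38693} \approx 196.71 i$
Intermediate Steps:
$H{\left(b \right)} = 3 b \left(136 + b\right)$ ($H{\left(b \right)} = \left(136 + b\right) \left(b + 2 b\right) = \left(136 + b\right) 3 b = 3 b \left(136 + b\right)$)
$\sqrt{-26144 + H{\left(-89 \right)}} = \sqrt{-26144 + 3 \left(-89\right) \left(136 - 89\right)} = \sqrt{-26144 + 3 \left(-89\right) 47} = \sqrt{-26144 - 12549} = \sqrt{-38693} = i \sqrt{38693}$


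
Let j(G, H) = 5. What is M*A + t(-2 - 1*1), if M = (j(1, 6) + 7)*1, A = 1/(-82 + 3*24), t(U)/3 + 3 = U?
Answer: -96/5 ≈ -19.200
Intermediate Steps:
t(U) = -9 + 3*U
A = -⅒ (A = 1/(-82 + 72) = 1/(-10) = -⅒ ≈ -0.10000)
M = 12 (M = (5 + 7)*1 = 12*1 = 12)
M*A + t(-2 - 1*1) = 12*(-⅒) + (-9 + 3*(-2 - 1*1)) = -6/5 + (-9 + 3*(-2 - 1)) = -6/5 + (-9 + 3*(-3)) = -6/5 + (-9 - 9) = -6/5 - 18 = -96/5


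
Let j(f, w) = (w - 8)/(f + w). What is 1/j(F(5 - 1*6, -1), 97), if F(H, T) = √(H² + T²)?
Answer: 97/89 + √2/89 ≈ 1.1058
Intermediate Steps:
j(f, w) = (-8 + w)/(f + w)
1/j(F(5 - 1*6, -1), 97) = 1/((-8 + 97)/(√((5 - 1*6)² + (-1)²) + 97)) = 1/(89/(√((5 - 6)² + 1) + 97)) = 1/(89/(√((-1)² + 1) + 97)) = 1/(89/(√(1 + 1) + 97)) = 1/(89/(√2 + 97)) = 1/(89/(97 + √2)) = 97/89 + √2/89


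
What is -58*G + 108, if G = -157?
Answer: 9214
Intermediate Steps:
-58*G + 108 = -58*(-157) + 108 = 9106 + 108 = 9214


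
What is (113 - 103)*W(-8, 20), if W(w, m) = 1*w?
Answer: -80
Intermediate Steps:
W(w, m) = w
(113 - 103)*W(-8, 20) = (113 - 103)*(-8) = 10*(-8) = -80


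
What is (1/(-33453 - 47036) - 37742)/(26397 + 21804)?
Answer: -3037815839/3879650289 ≈ -0.78301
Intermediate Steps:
(1/(-33453 - 47036) - 37742)/(26397 + 21804) = (1/(-80489) - 37742)/48201 = (-1/80489 - 37742)*(1/48201) = -3037815839/80489*1/48201 = -3037815839/3879650289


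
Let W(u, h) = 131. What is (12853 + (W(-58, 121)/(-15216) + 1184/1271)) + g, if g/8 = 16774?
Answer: 2843799920363/19339536 ≈ 1.4705e+5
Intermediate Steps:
g = 134192 (g = 8*16774 = 134192)
(12853 + (W(-58, 121)/(-15216) + 1184/1271)) + g = (12853 + (131/(-15216) + 1184/1271)) + 134192 = (12853 + (131*(-1/15216) + 1184*(1/1271))) + 134192 = (12853 + (-131/15216 + 1184/1271)) + 134192 = (12853 + 17849243/19339536) + 134192 = 248588905451/19339536 + 134192 = 2843799920363/19339536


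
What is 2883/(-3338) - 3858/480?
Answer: -1188487/133520 ≈ -8.9012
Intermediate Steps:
2883/(-3338) - 3858/480 = 2883*(-1/3338) - 3858*1/480 = -2883/3338 - 643/80 = -1188487/133520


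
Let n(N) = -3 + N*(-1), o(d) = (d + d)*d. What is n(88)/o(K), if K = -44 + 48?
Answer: -91/32 ≈ -2.8438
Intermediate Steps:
K = 4
o(d) = 2*d² (o(d) = (2*d)*d = 2*d²)
n(N) = -3 - N
n(88)/o(K) = (-3 - 1*88)/((2*4²)) = (-3 - 88)/((2*16)) = -91/32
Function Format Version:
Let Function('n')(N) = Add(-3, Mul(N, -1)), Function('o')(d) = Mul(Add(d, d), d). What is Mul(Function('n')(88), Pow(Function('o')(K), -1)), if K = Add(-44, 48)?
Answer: Rational(-91, 32) ≈ -2.8438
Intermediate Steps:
K = 4
Function('o')(d) = Mul(2, Pow(d, 2)) (Function('o')(d) = Mul(Mul(2, d), d) = Mul(2, Pow(d, 2)))
Function('n')(N) = Add(-3, Mul(-1, N))
Mul(Function('n')(88), Pow(Function('o')(K), -1)) = Mul(Add(-3, Mul(-1, 88)), Pow(Mul(2, Pow(4, 2)), -1)) = Mul(Add(-3, -88), Pow(Mul(2, 16), -1)) = Mul(-91, Pow(32, -1)) = Mul(-91, Rational(1, 32)) = Rational(-91, 32)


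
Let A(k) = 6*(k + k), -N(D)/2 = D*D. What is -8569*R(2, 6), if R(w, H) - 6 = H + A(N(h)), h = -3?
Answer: 1748076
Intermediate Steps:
N(D) = -2*D² (N(D) = -2*D*D = -2*D²)
A(k) = 12*k (A(k) = 6*(2*k) = 12*k)
R(w, H) = -210 + H (R(w, H) = 6 + (H + 12*(-2*(-3)²)) = 6 + (H + 12*(-2*9)) = 6 + (H + 12*(-18)) = 6 + (H - 216) = 6 + (-216 + H) = -210 + H)
-8569*R(2, 6) = -8569*(-210 + 6) = -8569*(-204) = 1748076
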